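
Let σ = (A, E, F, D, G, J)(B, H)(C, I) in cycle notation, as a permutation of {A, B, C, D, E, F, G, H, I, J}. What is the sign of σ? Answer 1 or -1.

-1

The cycle lengths are 6, 2, 2.
A cycle of length ℓ contributes ℓ−1 transpositions, so σ is a product of 5 + 1 + 1 = 7 transpositions — odd.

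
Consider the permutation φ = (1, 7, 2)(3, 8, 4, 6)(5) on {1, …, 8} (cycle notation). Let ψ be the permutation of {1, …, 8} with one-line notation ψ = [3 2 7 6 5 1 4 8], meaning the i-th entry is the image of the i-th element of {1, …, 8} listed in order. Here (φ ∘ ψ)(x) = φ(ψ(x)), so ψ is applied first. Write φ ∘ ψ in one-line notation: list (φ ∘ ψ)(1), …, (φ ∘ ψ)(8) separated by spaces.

(φ ∘ ψ)(x) = φ(ψ(x)). Computing each image: φ(ψ(1)) = φ(3) = 8, φ(ψ(2)) = φ(2) = 1, φ(ψ(3)) = φ(7) = 2, φ(ψ(4)) = φ(6) = 3, φ(ψ(5)) = φ(5) = 5, φ(ψ(6)) = φ(1) = 7, φ(ψ(7)) = φ(4) = 6, φ(ψ(8)) = φ(8) = 4.
Hence φ ∘ ψ = [8 1 2 3 5 7 6 4].

8 1 2 3 5 7 6 4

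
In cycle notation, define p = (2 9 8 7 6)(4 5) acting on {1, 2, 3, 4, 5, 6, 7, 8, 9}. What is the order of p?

10

The cycle type of p is (5, 2, 1, 1).
The order of p is the least common multiple of its cycle lengths: lcm(5, 2) = 10.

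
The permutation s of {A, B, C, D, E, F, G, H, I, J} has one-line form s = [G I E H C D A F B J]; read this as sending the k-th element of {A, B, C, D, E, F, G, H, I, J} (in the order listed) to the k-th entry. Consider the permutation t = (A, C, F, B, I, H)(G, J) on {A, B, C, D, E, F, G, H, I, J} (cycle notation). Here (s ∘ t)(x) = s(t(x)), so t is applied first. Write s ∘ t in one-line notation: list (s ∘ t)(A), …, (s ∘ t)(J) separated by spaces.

E B D H C I J G F A

Chase each element through t then s: A → C → E; B → I → B; C → F → D; D → D → H; E → E → C; F → B → I; G → J → J; H → A → G; I → H → F; J → G → A.
So s ∘ t in one-line form is E B D H C I J G F A.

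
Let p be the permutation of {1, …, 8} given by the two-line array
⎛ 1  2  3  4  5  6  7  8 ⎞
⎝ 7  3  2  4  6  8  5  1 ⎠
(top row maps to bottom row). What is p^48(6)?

Tracing 6 → 8 → … returns to 6 after 5 steps, so 6 lies in a 5-cycle (1 7 5 6 8).
Since the cycle has length 5, p^48 acts on it the same as p^3 (48 mod 5 = 3).
Advancing 3 steps from 6: 6 → 8 → 1 → 7.

7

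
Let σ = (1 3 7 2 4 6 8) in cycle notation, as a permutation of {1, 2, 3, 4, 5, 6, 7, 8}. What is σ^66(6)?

3

6 lies in the 7-cycle (1 3 7 2 4 6 8).
Since the cycle has length 7, σ^66 acts on it the same as σ^3 (66 mod 7 = 3).
Advancing 3 steps from 6: 6 → 8 → 1 → 3.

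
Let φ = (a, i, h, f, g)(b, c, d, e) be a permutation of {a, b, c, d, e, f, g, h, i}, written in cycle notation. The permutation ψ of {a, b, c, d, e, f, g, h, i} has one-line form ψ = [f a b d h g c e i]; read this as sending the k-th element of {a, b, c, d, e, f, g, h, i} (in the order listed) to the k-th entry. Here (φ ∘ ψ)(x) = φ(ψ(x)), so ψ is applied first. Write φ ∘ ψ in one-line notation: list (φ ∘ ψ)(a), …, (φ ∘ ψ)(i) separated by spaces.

Chase each element through ψ then φ: a → f → g; b → a → i; c → b → c; d → d → e; e → h → f; f → g → a; g → c → d; h → e → b; i → i → h.
Collecting the images, φ ∘ ψ = [g i c e f a d b h].

g i c e f a d b h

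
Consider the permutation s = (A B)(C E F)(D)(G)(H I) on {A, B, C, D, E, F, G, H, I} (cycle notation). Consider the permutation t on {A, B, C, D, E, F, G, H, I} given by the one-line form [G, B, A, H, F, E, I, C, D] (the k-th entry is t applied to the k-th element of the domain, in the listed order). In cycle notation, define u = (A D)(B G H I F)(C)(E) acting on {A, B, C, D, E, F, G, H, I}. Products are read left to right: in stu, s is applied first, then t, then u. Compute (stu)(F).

D

Apply the permutations in order: s(F) = C, then t(C) = A, then u(A) = D. So (stu)(F) = D.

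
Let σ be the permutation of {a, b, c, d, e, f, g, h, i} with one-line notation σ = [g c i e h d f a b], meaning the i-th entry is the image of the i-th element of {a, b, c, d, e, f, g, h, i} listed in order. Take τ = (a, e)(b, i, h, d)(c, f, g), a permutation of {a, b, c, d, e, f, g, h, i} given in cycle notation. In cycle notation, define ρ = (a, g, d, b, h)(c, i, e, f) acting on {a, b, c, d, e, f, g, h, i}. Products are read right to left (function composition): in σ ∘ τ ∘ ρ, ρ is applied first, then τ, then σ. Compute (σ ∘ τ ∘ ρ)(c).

a

Chase c: ρ(c) = i; τ(i) = h; σ(h) = a. Hence (σ ∘ τ ∘ ρ)(c) = a.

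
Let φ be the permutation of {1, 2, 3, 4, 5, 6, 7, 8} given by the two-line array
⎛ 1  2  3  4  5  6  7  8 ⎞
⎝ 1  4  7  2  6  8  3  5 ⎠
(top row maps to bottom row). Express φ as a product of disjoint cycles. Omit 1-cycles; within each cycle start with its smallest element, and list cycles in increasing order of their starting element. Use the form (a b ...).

(2 4)(3 7)(5 6 8)

From 2: 2 → 4 → 2, closing the cycle (2 4).
Repeating from the next unused element and collecting all non-trivial cycles gives (2 4)(3 7)(5 6 8).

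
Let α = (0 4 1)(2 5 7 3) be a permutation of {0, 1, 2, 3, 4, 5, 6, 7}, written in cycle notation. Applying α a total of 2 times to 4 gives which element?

4 lies in the 3-cycle (0 4 1).
Advancing 2 steps from 4: 4 → 1 → 0.

0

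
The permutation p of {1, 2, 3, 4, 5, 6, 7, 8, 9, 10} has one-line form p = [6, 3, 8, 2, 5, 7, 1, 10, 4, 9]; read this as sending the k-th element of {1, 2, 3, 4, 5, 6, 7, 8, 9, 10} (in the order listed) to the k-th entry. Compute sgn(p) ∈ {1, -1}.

In disjoint-cycle form the cycle lengths are 6, 3, 1.
A cycle is odd iff its length is even; p has 1 even-length cycle, so sgn(p) = (−1)^1 and p is odd.

-1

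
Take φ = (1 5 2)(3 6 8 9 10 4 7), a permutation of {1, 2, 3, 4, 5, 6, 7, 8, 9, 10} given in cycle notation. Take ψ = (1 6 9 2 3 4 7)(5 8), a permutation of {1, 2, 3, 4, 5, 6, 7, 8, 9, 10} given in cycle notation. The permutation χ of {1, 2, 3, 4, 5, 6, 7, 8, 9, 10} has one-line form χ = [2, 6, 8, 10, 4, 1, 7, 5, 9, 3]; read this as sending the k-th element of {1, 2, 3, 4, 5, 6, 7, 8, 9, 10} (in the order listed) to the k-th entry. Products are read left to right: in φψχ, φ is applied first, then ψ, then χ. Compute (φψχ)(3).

Chase 3: φ(3) = 6; ψ(6) = 9; χ(9) = 9. Hence (φψχ)(3) = 9.

9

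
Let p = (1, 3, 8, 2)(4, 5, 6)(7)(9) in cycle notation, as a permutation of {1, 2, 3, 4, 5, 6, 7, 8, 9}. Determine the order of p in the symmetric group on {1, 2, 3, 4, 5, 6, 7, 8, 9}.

The cycle type of p is (4, 3, 1, 1).
The order of p is the least common multiple of its cycle lengths: lcm(4, 3) = 12.

12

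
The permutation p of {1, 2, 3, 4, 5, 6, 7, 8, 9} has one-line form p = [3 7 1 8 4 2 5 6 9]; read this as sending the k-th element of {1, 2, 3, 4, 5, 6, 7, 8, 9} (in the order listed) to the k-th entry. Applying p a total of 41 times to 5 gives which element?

7

Tracing 5 → 4 → … returns to 5 after 6 steps, so 5 lies in a 6-cycle (2, 7, 5, 4, 8, 6).
On a 6-cycle, p^6 is the identity, so p^41 = p^5 there (41 ≡ 5 mod 6).
Stepping 5 places around the cycle: 5 → 4 → 8 → 6 → 2 → 7.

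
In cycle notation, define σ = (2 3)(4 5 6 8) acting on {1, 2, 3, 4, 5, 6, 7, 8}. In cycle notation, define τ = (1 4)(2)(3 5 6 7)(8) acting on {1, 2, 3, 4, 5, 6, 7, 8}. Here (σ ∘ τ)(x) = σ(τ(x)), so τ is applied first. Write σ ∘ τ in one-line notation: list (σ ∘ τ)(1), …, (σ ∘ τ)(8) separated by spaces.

For each element, apply τ then σ: 1 → 4 → 5; 2 → 2 → 3; 3 → 5 → 6; 4 → 1 → 1; 5 → 6 → 8; 6 → 7 → 7; 7 → 3 → 2; 8 → 8 → 4.
So σ ∘ τ in one-line form is 5 3 6 1 8 7 2 4.

5 3 6 1 8 7 2 4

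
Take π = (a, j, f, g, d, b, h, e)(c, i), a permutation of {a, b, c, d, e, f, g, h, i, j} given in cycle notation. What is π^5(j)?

h

j lies in the 8-cycle (a, j, f, g, d, b, h, e).
Advancing 5 steps from j: j → f → g → d → b → h.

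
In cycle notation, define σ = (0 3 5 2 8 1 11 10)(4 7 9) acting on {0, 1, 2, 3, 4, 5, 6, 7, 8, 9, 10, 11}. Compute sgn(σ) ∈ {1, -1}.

-1

The cycle lengths are 8, 3, 1.
A cycle is odd iff its length is even; σ has 1 even-length cycle, so sgn(σ) = (−1)^1 and σ is odd.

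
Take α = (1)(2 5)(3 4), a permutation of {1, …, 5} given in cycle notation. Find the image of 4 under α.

3

4 appears in (3 4); the next entry (wrapping around) is 3.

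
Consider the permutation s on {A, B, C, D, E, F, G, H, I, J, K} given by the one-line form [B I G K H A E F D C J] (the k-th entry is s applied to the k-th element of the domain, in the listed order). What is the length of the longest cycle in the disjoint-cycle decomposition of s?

11

Decomposing into disjoint cycles gives (A, B, I, D, K, J, C, G, E, H, F); the longest has length 11.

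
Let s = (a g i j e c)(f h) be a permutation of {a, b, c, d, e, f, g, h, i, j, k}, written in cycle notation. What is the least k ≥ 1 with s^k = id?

The disjoint cycles have lengths 6, 2, 1, 1, 1.
The order of s is the least common multiple of its cycle lengths: lcm(6, 2) = 6.

6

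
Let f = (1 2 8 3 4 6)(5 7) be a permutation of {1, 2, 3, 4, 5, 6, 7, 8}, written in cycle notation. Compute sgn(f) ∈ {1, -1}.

1

The cycle lengths are 6, 2.
A cycle of length ℓ contributes ℓ−1 transpositions, so f is a product of 5 + 1 = 6 transpositions — even.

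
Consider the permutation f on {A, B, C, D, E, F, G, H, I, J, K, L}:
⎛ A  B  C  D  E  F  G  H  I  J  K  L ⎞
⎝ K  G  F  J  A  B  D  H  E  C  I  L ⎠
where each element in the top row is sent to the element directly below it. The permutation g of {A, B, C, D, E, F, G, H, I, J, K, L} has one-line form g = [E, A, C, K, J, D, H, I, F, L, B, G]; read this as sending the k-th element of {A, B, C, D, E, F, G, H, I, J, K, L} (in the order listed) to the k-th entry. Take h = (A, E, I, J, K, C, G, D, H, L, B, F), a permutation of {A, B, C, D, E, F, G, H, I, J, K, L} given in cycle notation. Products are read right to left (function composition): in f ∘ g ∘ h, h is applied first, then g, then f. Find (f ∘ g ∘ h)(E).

B

Chase E: h(E) = I; g(I) = F; f(F) = B. Hence (f ∘ g ∘ h)(E) = B.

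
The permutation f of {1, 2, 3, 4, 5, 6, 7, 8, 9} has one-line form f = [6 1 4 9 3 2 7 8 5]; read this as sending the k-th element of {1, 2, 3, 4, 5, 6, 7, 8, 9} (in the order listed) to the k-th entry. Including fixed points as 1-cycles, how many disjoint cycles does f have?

4

The cycle decomposition is (1, 6, 2)(3, 4, 9, 5)(7)(8), which has 4 cycles (counting 1-cycles).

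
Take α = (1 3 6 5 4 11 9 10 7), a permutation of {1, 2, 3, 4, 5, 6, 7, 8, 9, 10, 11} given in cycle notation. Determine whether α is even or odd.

even

The cycle lengths are 9, 1, 1.
A cycle of length ℓ contributes ℓ−1 transpositions, so α is a product of 8 transpositions — even.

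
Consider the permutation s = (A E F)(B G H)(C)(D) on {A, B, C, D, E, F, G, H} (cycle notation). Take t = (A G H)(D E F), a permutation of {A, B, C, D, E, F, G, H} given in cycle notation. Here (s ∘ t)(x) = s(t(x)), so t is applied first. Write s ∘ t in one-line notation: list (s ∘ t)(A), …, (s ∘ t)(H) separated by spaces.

For each element, apply t then s: A → G → H; B → B → G; C → C → C; D → E → F; E → F → A; F → D → D; G → H → B; H → A → E.
So s ∘ t in one-line form is H G C F A D B E.

H G C F A D B E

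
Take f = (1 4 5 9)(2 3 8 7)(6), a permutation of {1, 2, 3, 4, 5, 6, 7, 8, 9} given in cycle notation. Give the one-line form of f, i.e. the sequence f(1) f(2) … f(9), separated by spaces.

4 3 8 5 9 6 2 7 1

Reading each image from the cycles: 1→4, 2→3, 3→8, 4→5, 5→9, 6→6, 7→2, 8→7, 9→1.
Listing these in domain order gives 4 3 8 5 9 6 2 7 1.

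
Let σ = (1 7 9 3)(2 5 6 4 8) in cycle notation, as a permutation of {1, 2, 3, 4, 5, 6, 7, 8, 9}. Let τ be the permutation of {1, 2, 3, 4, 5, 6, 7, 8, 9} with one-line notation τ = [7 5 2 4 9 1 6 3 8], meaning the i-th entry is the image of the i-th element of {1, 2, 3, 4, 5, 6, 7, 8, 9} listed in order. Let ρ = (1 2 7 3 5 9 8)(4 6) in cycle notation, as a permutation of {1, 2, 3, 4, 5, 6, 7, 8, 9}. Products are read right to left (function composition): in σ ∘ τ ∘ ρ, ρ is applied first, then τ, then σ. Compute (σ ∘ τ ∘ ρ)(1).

(σ ∘ τ ∘ ρ)(1) = σ(τ(ρ(1))). ρ(1) = 2, then τ(2) = 5, then σ(5) = 6, so the result is 6.

6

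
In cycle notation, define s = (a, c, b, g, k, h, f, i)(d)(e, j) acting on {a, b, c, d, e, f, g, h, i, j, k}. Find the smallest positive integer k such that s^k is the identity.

The cycle type of s is (8, 2, 1).
Since disjoint cycles commute, ord(s) = lcm(8, 2) = 8.

8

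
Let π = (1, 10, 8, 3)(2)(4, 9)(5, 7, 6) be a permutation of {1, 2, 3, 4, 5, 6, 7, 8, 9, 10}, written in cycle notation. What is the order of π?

The disjoint cycles have lengths 4, 3, 2, 1.
The order of π is the least common multiple of its cycle lengths: lcm(4, 3, 2) = 12.

12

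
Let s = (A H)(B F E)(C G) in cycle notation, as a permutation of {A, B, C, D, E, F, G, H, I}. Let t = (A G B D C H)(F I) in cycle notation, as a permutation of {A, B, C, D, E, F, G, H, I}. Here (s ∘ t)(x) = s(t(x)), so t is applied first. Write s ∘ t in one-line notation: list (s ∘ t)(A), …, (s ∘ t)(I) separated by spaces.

C D A G B I F H E

For each element, apply t then s: A → G → C; B → D → D; C → H → A; D → C → G; E → E → B; F → I → I; G → B → F; H → A → H; I → F → E.
Collecting the images, s ∘ t = [C D A G B I F H E].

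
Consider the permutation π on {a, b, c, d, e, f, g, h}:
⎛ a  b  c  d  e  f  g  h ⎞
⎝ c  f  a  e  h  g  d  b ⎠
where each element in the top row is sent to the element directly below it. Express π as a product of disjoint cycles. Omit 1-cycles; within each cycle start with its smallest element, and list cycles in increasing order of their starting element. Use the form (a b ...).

(a c)(b f g d e h)

Start at a and follow images: a → c → a, giving the cycle (a c).
Continuing from each remaining unvisited element yields (a c)(b f g d e h).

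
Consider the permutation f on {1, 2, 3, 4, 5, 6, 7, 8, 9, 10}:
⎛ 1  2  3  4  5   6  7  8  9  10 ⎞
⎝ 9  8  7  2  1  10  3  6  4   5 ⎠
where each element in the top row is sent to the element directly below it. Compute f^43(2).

Tracing 2 → 8 → … returns to 2 after 8 steps, so 2 lies in an 8-cycle (1, 9, 4, 2, 8, 6, 10, 5).
Since the cycle has length 8, f^43 acts on it the same as f^3 (43 mod 8 = 3).
Advancing 3 steps from 2: 2 → 8 → 6 → 10.

10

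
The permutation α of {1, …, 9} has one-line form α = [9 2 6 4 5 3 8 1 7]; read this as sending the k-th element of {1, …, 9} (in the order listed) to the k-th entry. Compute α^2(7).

1

Tracing 7 → 8 → … returns to 7 after 4 steps, so 7 lies in a 4-cycle (1 9 7 8).
Stepping 2 places around the cycle: 7 → 8 → 1.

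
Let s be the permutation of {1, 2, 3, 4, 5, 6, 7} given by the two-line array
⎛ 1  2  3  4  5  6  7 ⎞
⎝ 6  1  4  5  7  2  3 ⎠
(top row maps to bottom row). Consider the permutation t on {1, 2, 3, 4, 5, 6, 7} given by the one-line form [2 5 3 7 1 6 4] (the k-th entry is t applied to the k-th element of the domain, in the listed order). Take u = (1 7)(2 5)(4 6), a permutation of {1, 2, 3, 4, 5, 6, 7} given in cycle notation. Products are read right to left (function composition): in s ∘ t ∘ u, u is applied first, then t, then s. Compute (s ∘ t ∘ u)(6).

3

Apply the permutations in order: u(6) = 4, then t(4) = 7, then s(7) = 3. So (s ∘ t ∘ u)(6) = 3.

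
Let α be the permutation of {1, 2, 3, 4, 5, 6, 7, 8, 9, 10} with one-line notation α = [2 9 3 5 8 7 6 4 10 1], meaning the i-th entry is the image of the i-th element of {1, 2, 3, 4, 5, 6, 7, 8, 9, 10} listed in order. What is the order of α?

12

Writing α as disjoint cycles, the cycle lengths are 4, 3, 2, 1.
Since disjoint cycles commute, ord(α) = lcm(4, 3, 2) = 12.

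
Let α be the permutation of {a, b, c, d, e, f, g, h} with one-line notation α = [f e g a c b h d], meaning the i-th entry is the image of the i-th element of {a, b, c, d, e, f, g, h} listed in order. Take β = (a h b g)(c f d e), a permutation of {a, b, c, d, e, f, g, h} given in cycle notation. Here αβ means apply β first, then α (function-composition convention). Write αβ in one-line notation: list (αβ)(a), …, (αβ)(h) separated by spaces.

d h b c g a f e

For each element, apply β then α: a → h → d; b → g → h; c → f → b; d → e → c; e → c → g; f → d → a; g → a → f; h → b → e.
Collecting the images, αβ = [d h b c g a f e].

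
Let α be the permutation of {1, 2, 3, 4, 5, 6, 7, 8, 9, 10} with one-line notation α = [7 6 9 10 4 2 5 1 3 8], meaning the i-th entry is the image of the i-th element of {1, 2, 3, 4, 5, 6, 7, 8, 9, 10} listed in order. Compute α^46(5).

1

Tracing 5 → 4 → … returns to 5 after 6 steps, so 5 lies in a 6-cycle (1 7 5 4 10 8).
Since the cycle has length 6, α^46 acts on it the same as α^4 (46 mod 6 = 4).
Advancing 4 steps from 5: 5 → 4 → 10 → 8 → 1.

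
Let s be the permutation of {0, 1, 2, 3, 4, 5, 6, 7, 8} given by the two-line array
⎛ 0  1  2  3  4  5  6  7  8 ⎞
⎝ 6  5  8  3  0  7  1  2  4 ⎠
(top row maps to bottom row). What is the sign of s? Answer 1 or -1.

In disjoint-cycle form the cycle lengths are 8, 1.
A cycle is odd iff its length is even; s has 1 even-length cycle, so sgn(s) = (−1)^1 and s is odd.

-1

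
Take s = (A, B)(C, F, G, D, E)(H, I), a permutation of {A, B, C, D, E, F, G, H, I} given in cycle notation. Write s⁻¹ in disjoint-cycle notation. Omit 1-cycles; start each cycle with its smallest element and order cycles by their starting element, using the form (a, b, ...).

(A, B)(C, E, D, G, F)(H, I)

Inverting a permutation written in cycle notation just reverses the order within every cycle.
After reversing and putting each cycle's least element first, s⁻¹ = (A, B)(C, E, D, G, F)(H, I).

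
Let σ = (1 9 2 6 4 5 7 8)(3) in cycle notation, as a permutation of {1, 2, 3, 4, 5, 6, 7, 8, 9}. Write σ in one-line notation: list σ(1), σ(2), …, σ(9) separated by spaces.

9 6 3 5 7 4 8 1 2

Reading each image from the cycles: 1→9, 2→6, 3→3, 4→5, 5→7, 6→4, 7→8, 8→1, 9→2.
Listing these in domain order gives 9 6 3 5 7 4 8 1 2.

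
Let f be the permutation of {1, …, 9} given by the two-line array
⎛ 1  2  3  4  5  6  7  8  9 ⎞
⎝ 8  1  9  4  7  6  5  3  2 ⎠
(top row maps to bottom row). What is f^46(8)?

3

Tracing 8 → 3 → … returns to 8 after 5 steps, so 8 lies in a 5-cycle (1, 8, 3, 9, 2).
Powers repeat with period 5 on this cycle, and 46 mod 5 = 1, so f^46(8) = f^1(8).
Stepping 1 place around the cycle: 8 → 3.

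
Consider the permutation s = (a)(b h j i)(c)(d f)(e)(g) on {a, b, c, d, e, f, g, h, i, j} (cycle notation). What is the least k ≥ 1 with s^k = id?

The disjoint cycles have lengths 4, 2, 1, 1, 1, 1.
The order of s is the least common multiple of its cycle lengths: lcm(4, 2) = 4.

4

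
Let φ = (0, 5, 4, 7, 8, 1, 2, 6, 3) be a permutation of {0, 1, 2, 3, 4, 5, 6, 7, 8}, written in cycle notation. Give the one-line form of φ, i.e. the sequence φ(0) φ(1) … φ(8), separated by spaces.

Image by image: 0→5, 1→2, 2→6, 3→0, 4→7, 5→4, 6→3, 7→8, 8→1.
So the one-line form is 5 2 6 0 7 4 3 8 1.

5 2 6 0 7 4 3 8 1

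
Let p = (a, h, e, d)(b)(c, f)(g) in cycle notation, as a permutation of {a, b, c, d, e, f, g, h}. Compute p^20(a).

a

a lies in the 4-cycle (a, h, e, d).
Powers repeat with period 4 on this cycle, and 20 mod 4 = 0, so p^20(a) = p^0(a).
So p^20(a) = a.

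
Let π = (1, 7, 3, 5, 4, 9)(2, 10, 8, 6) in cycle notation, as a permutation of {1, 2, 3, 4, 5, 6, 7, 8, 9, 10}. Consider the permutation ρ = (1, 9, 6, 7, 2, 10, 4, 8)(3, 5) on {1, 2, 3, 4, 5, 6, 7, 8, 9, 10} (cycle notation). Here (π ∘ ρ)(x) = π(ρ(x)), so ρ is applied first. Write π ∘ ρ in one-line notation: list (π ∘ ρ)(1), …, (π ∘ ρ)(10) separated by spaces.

(π ∘ ρ)(x) = π(ρ(x)). Computing each image: π(ρ(1)) = π(9) = 1, π(ρ(2)) = π(10) = 8, π(ρ(3)) = π(5) = 4, π(ρ(4)) = π(8) = 6, π(ρ(5)) = π(3) = 5, π(ρ(6)) = π(7) = 3, π(ρ(7)) = π(2) = 10, π(ρ(8)) = π(1) = 7, π(ρ(9)) = π(6) = 2, π(ρ(10)) = π(4) = 9.
Hence π ∘ ρ = [1 8 4 6 5 3 10 7 2 9].

1 8 4 6 5 3 10 7 2 9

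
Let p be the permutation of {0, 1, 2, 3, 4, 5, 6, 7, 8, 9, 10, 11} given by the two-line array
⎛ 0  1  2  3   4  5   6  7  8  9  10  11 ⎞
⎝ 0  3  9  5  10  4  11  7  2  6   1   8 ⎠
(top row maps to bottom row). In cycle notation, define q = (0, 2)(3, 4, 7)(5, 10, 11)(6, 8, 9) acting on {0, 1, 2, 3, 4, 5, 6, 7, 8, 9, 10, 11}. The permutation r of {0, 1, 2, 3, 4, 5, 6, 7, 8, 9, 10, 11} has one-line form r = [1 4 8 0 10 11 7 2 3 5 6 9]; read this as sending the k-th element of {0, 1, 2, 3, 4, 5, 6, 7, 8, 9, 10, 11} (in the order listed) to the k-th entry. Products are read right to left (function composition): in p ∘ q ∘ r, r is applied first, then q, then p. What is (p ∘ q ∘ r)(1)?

Chase 1: r(1) = 4; q(4) = 7; p(7) = 7. Hence (p ∘ q ∘ r)(1) = 7.

7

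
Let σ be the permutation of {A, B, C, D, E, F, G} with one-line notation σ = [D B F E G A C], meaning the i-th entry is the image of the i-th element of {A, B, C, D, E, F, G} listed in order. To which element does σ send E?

G

E is element number 5 of the domain, and entry number 5 of the one-line form is G, so σ(E) = G.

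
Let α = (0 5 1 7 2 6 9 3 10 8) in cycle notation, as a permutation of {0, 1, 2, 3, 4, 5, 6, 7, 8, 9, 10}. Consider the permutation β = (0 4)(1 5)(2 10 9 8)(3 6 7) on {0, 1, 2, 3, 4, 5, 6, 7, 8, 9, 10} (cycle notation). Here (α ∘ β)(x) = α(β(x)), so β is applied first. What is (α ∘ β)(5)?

β(5) = 1, then α(1) = 7; composing gives (α ∘ β)(5) = 7.

7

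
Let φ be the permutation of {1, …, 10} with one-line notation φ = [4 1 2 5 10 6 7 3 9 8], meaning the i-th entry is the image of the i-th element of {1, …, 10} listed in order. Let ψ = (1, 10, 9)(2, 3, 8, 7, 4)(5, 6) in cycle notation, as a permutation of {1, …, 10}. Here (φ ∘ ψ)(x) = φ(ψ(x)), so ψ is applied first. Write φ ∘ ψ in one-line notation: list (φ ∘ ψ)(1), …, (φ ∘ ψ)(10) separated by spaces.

8 2 3 1 6 10 5 7 4 9

(φ ∘ ψ)(x) = φ(ψ(x)). Computing each image: φ(ψ(1)) = φ(10) = 8, φ(ψ(2)) = φ(3) = 2, φ(ψ(3)) = φ(8) = 3, φ(ψ(4)) = φ(2) = 1, φ(ψ(5)) = φ(6) = 6, φ(ψ(6)) = φ(5) = 10, φ(ψ(7)) = φ(4) = 5, φ(ψ(8)) = φ(7) = 7, φ(ψ(9)) = φ(1) = 4, φ(ψ(10)) = φ(9) = 9.
Hence φ ∘ ψ = [8 2 3 1 6 10 5 7 4 9].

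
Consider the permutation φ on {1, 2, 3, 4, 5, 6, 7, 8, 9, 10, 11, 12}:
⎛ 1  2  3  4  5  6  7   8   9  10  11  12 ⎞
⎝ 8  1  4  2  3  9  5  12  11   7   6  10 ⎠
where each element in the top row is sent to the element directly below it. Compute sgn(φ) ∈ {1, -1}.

1

In disjoint-cycle form the cycle lengths are 9, 3.
A cycle of length ℓ contributes ℓ−1 transpositions, so φ is a product of 8 + 2 = 10 transpositions — even.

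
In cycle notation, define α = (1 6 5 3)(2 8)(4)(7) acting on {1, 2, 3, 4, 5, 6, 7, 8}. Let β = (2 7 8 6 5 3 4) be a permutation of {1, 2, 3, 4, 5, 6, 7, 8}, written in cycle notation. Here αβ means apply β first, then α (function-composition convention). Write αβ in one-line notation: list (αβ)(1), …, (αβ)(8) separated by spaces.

For each element, apply β then α: 1 → 1 → 6; 2 → 7 → 7; 3 → 4 → 4; 4 → 2 → 8; 5 → 3 → 1; 6 → 5 → 3; 7 → 8 → 2; 8 → 6 → 5.
So αβ in one-line form is 6 7 4 8 1 3 2 5.

6 7 4 8 1 3 2 5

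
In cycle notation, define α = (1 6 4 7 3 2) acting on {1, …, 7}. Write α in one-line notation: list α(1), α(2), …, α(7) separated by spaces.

Each element maps to the next entry in its cycle (wrapping to the front): 1↦6, 2↦1, 3↦2, 4↦7, 5↦5, 6↦4, 7↦3.
Listing these in domain order gives 6 1 2 7 5 4 3.

6 1 2 7 5 4 3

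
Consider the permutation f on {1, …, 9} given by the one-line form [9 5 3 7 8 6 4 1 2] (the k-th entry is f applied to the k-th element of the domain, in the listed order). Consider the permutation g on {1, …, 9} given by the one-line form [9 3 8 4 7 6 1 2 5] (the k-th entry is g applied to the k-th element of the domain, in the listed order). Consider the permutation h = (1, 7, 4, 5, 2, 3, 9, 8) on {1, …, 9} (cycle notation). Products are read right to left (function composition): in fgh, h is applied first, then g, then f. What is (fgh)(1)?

9

Chase 1: h(1) = 7; g(7) = 1; f(1) = 9. Hence (fgh)(1) = 9.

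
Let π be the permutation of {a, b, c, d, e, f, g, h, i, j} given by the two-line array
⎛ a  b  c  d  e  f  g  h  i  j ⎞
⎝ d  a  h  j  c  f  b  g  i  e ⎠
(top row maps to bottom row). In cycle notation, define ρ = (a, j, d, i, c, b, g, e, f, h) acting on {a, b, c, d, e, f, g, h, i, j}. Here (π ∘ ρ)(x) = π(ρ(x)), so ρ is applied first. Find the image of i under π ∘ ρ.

h

First apply ρ: ρ(i) = c, then π(c) = h. Thus (π ∘ ρ)(i) = h.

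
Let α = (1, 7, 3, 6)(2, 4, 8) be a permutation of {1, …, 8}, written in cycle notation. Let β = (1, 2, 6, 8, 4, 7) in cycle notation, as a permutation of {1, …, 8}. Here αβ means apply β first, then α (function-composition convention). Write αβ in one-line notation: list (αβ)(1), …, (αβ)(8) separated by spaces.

4 1 6 3 5 2 7 8

Chase each element through β then α: 1 → 2 → 4; 2 → 6 → 1; 3 → 3 → 6; 4 → 7 → 3; 5 → 5 → 5; 6 → 8 → 2; 7 → 1 → 7; 8 → 4 → 8.
So αβ in one-line form is 4 1 6 3 5 2 7 8.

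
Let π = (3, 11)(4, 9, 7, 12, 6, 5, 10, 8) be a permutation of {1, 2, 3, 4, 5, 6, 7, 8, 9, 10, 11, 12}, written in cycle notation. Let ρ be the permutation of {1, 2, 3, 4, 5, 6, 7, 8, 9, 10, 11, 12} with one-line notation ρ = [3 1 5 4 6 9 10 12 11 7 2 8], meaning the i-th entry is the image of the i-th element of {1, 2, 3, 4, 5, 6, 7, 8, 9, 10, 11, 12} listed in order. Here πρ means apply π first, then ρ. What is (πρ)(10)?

(πρ)(10) = ρ(π(10)). π(10) = 8, then ρ(8) = 12. So (πρ)(10) = 12.

12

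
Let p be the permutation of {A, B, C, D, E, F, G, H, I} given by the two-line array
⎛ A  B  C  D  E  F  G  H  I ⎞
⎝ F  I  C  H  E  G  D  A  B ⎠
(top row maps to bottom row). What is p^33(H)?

Tracing H → A → … returns to H after 5 steps, so H lies in a 5-cycle (A F G D H).
Since the cycle has length 5, p^33 acts on it the same as p^3 (33 mod 5 = 3).
Advancing 3 steps from H: H → A → F → G.

G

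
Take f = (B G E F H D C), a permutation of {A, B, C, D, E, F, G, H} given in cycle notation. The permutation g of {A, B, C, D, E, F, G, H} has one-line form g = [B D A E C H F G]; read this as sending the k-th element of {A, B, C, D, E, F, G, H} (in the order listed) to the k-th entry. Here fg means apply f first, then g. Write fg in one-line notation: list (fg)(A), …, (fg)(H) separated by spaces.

Chase each element through f then g: A → A → B; B → G → F; C → B → D; D → C → A; E → F → H; F → H → G; G → E → C; H → D → E.
So fg in one-line form is B F D A H G C E.

B F D A H G C E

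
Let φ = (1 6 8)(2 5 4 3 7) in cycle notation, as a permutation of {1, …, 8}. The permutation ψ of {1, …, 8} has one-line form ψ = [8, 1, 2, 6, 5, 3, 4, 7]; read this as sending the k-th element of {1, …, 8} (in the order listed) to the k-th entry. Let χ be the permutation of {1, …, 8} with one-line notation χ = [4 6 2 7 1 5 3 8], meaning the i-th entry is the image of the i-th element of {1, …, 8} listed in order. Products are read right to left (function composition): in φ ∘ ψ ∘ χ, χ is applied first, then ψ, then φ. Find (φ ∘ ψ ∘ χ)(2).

Chase 2: χ(2) = 6; ψ(6) = 3; φ(3) = 7. Hence (φ ∘ ψ ∘ χ)(2) = 7.

7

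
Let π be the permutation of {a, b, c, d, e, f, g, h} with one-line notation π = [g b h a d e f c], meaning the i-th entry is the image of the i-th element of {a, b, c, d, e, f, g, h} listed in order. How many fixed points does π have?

The fixed points (elements with π(x) = x) are {b}, so there is 1.

1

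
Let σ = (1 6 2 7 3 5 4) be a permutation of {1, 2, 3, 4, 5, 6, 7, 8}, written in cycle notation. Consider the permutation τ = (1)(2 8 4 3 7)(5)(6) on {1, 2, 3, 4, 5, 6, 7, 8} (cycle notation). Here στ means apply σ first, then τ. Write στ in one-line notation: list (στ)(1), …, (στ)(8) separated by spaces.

(στ)(x) = τ(σ(x)). Computing each image: τ(σ(1)) = τ(6) = 6, τ(σ(2)) = τ(7) = 2, τ(σ(3)) = τ(5) = 5, τ(σ(4)) = τ(1) = 1, τ(σ(5)) = τ(4) = 3, τ(σ(6)) = τ(2) = 8, τ(σ(7)) = τ(3) = 7, τ(σ(8)) = τ(8) = 4.
Hence στ = [6 2 5 1 3 8 7 4].

6 2 5 1 3 8 7 4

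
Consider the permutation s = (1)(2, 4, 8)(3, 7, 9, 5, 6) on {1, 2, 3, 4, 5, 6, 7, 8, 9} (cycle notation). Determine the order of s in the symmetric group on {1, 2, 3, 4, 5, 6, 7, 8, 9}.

15

The disjoint cycles have lengths 5, 3, 1.
Since disjoint cycles commute, ord(s) = lcm(5, 3) = 15.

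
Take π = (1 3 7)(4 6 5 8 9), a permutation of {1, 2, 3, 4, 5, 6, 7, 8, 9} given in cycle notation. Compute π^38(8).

8 lies in the 5-cycle (4 6 5 8 9).
Since the cycle has length 5, π^38 acts on it the same as π^3 (38 mod 5 = 3).
Stepping 3 places around the cycle: 8 → 9 → 4 → 6.

6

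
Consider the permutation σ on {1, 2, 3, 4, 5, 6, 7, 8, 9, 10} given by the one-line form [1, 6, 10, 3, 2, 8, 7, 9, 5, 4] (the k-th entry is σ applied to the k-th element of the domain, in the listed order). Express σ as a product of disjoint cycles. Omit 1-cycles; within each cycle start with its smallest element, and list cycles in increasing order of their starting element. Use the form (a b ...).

Iterating σ from 2 gives 2 → 6 → 8 → 9 → 5 → 2; that is the 5-cycle (2 6 8 9 5).
Repeating from the next unused element and collecting all non-trivial cycles gives (2 6 8 9 5)(3 10 4).

(2 6 8 9 5)(3 10 4)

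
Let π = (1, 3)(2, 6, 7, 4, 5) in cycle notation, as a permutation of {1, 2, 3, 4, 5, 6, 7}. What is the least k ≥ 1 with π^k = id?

The cycle type of π is (5, 2).
The order is lcm(5, 2) = 10.

10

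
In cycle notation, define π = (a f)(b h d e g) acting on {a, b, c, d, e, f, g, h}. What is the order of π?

The cycle type of π is (5, 2, 1).
The order of π is the least common multiple of its cycle lengths: lcm(5, 2) = 10.

10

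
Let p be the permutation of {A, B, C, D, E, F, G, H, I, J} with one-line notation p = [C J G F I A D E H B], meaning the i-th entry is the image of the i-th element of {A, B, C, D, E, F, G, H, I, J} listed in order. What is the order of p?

30

The disjoint-cycle form of p has cycle lengths 5, 3, 2.
Since disjoint cycles commute, ord(p) = lcm(5, 3, 2) = 30.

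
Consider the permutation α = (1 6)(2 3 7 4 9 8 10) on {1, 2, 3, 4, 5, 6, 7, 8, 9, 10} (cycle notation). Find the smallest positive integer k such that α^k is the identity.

14

The cycle type of α is (7, 2, 1).
The order is lcm(7, 2) = 14.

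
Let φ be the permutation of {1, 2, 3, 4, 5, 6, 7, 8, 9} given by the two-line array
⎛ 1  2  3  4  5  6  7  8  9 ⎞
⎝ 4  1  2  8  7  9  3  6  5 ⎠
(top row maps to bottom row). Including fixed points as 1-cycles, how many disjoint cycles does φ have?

The cycle decomposition is (1 4 8 6 9 5 7 3 2), which has 1 cycle (counting 1-cycles).

1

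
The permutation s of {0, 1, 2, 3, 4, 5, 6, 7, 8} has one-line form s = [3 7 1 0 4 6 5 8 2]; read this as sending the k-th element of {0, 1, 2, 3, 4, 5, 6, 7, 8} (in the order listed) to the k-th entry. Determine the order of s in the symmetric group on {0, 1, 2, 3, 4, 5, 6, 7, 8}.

The disjoint-cycle form of s has cycle lengths 4, 2, 2, 1.
The order is lcm(4, 2, 2) = 4.

4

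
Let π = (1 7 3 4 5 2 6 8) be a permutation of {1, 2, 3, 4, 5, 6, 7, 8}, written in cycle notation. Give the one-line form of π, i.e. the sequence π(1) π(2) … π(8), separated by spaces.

7 6 4 5 2 8 3 1

Reading each image from the cycles: 1↦7, 2↦6, 3↦4, 4↦5, 5↦2, 6↦8, 7↦3, 8↦1.
Listing these in domain order gives 7 6 4 5 2 8 3 1.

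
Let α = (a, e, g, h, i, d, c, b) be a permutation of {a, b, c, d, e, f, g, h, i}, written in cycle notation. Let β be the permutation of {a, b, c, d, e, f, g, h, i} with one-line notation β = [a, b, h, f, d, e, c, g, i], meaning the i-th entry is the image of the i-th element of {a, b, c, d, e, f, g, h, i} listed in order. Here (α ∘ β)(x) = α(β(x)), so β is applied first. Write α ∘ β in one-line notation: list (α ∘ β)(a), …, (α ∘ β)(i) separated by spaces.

e a i f c g b h d

(α ∘ β)(x) = α(β(x)). Computing each image: α(β(a)) = α(a) = e, α(β(b)) = α(b) = a, α(β(c)) = α(h) = i, α(β(d)) = α(f) = f, α(β(e)) = α(d) = c, α(β(f)) = α(e) = g, α(β(g)) = α(c) = b, α(β(h)) = α(g) = h, α(β(i)) = α(i) = d.
Hence α ∘ β = [e a i f c g b h d].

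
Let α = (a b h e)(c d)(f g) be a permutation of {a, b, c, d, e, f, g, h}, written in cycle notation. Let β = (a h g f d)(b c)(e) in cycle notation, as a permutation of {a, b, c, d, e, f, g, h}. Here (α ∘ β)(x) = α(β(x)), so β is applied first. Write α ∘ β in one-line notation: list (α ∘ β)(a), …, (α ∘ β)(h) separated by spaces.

Chase each element through β then α: a → h → e; b → c → d; c → b → h; d → a → b; e → e → a; f → d → c; g → f → g; h → g → f.
So α ∘ β in one-line form is e d h b a c g f.

e d h b a c g f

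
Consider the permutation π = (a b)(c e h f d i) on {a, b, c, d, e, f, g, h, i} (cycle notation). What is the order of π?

6

The cycle type of π is (6, 2, 1).
Since disjoint cycles commute, ord(π) = lcm(6, 2) = 6.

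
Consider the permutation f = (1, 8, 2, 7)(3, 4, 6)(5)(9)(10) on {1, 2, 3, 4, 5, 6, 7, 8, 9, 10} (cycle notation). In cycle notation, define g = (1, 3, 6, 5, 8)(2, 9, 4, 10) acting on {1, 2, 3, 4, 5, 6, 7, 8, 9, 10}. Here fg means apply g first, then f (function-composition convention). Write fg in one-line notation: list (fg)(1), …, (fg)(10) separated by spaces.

For each element, apply g then f: 1 → 3 → 4; 2 → 9 → 9; 3 → 6 → 3; 4 → 10 → 10; 5 → 8 → 2; 6 → 5 → 5; 7 → 7 → 1; 8 → 1 → 8; 9 → 4 → 6; 10 → 2 → 7.
Collecting the images, fg = [4 9 3 10 2 5 1 8 6 7].

4 9 3 10 2 5 1 8 6 7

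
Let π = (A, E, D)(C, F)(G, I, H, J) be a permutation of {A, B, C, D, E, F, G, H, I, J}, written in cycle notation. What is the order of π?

The cycle type of π is (4, 3, 2, 1).
Since disjoint cycles commute, ord(π) = lcm(4, 3, 2) = 12.

12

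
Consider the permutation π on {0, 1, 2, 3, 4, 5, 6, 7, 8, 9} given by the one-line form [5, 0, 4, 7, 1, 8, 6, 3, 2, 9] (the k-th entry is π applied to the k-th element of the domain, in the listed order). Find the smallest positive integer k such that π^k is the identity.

6

The disjoint-cycle form of π has cycle lengths 6, 2, 1, 1.
Since disjoint cycles commute, ord(π) = lcm(6, 2) = 6.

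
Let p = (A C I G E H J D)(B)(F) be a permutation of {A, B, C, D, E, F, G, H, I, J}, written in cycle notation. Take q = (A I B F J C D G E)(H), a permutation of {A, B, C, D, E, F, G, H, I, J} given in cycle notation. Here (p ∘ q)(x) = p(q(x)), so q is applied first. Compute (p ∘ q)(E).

(p ∘ q)(E) = p(q(E)). q(E) = A, then p(A) = C. So (p ∘ q)(E) = C.

C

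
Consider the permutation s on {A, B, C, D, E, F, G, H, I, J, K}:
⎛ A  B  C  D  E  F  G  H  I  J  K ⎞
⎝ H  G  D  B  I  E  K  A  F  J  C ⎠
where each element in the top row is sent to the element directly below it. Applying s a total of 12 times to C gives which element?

Tracing C → D → … returns to C after 5 steps, so C lies in a 5-cycle (B G K C D).
Since the cycle has length 5, s^12 acts on it the same as s^2 (12 mod 5 = 2).
Stepping 2 places around the cycle: C → D → B.

B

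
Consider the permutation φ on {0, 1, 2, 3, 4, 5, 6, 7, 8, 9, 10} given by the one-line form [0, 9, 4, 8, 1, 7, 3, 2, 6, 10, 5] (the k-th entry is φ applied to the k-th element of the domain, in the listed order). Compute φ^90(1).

Tracing 1 → 9 → … returns to 1 after 7 steps, so 1 lies in a 7-cycle (1 9 10 5 7 2 4).
Powers repeat with period 7 on this cycle, and 90 mod 7 = 6, so φ^90(1) = φ^6(1).
Stepping 6 places around the cycle: 1 → 9 → 10 → 5 → 7 → 2 → 4.

4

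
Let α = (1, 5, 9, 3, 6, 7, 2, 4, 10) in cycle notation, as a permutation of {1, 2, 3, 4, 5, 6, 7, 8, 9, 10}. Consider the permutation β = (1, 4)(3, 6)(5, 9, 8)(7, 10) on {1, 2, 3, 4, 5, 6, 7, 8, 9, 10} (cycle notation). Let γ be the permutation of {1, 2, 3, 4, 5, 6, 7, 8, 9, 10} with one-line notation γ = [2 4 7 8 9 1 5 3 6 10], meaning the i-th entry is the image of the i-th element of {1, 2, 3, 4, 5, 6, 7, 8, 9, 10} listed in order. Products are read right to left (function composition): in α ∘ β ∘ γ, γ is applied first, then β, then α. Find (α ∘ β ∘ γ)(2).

Chase 2: γ(2) = 4; β(4) = 1; α(1) = 5. Hence (α ∘ β ∘ γ)(2) = 5.

5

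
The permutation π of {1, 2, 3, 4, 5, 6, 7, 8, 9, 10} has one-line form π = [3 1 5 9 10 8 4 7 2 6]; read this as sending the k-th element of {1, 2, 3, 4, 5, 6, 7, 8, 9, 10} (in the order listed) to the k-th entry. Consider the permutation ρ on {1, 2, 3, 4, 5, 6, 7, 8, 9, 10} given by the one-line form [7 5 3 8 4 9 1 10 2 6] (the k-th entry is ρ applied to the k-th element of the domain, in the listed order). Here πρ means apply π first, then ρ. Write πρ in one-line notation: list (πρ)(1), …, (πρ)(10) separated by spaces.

3 7 4 2 6 10 8 1 5 9

(πρ)(x) = ρ(π(x)). Computing each image: ρ(π(1)) = ρ(3) = 3, ρ(π(2)) = ρ(1) = 7, ρ(π(3)) = ρ(5) = 4, ρ(π(4)) = ρ(9) = 2, ρ(π(5)) = ρ(10) = 6, ρ(π(6)) = ρ(8) = 10, ρ(π(7)) = ρ(4) = 8, ρ(π(8)) = ρ(7) = 1, ρ(π(9)) = ρ(2) = 5, ρ(π(10)) = ρ(6) = 9.
Hence πρ = [3 7 4 2 6 10 8 1 5 9].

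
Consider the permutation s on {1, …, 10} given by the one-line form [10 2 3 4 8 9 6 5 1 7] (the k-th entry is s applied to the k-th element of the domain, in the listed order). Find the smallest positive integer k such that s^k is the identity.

Decomposing into disjoint cycles gives cycle lengths 5, 2, 1, 1, 1.
The order of s is the least common multiple of its cycle lengths: lcm(5, 2) = 10.

10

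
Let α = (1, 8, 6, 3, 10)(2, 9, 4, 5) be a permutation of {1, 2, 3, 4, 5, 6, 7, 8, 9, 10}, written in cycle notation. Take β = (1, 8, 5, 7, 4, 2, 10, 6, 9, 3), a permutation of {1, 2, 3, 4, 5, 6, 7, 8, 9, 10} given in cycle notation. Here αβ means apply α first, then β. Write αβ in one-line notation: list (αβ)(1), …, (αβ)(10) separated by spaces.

5 3 6 7 10 1 4 9 2 8

Chase each element through α then β: 1 → 8 → 5; 2 → 9 → 3; 3 → 10 → 6; 4 → 5 → 7; 5 → 2 → 10; 6 → 3 → 1; 7 → 7 → 4; 8 → 6 → 9; 9 → 4 → 2; 10 → 1 → 8.
Collecting the images, αβ = [5 3 6 7 10 1 4 9 2 8].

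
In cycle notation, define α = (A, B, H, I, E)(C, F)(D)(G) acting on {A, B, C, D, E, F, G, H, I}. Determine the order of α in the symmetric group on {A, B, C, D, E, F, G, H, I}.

The disjoint cycles have lengths 5, 2, 1, 1.
The order is lcm(5, 2) = 10.

10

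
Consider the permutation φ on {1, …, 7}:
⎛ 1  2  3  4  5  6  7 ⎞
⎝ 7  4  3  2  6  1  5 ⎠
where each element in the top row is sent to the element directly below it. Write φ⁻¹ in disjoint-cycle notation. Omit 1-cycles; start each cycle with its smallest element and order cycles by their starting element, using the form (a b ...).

(1 6 5 7)(2 4)

The cycle decomposition of φ is (1 7 5 6)(2 4).
Reversing each cycle (and rotating so the smallest element leads) gives φ⁻¹ = (1 6 5 7)(2 4).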